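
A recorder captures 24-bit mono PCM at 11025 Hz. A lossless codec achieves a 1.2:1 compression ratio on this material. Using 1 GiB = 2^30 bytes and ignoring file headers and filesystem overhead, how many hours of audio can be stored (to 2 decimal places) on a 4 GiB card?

Uncompressed byte rate = 11,025 × 3 × 1 = 33,075 bytes/s.
After 1.2:1 compression, effective rate ≈ 27562.5 bytes/s.
Capacity = 4 × 1,073,741,824 = 4,294,967,296 bytes.
4,294,967,296 / effective rate ≈ 155826.48 s → 43.29 hours.

43.29 hours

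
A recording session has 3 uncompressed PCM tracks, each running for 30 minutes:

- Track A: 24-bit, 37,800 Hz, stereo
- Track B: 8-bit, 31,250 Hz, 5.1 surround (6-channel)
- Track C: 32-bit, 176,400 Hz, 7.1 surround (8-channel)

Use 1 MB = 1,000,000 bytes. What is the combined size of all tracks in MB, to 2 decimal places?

10906.38 MB

30 minutes = 1,800 s.
Track A: 37,800 × 1,800 × 3 × 2 = 408,240,000 bytes.
Track B: 31,250 × 1,800 × 1 × 6 = 337,500,000 bytes.
Track C: 176,400 × 1,800 × 4 × 8 = 10,160,640,000 bytes.
Total = 10,906,380,000 bytes = 10906.38 MB.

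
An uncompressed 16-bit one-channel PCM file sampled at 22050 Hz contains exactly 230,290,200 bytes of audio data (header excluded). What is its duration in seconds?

5,222 seconds

Byte rate = 22,050 × 2 × 1 = 44,100 bytes/s.
Duration = 230,290,200 / 44,100 = 5,222 s.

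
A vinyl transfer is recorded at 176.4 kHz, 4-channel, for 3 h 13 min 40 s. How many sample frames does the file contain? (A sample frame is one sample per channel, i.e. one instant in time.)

2,049,768,000 sample frames

3 h 13 min 40 s = 11,620 s.
176,400 samples/s × 11,620 s = 2,049,768,000 frames.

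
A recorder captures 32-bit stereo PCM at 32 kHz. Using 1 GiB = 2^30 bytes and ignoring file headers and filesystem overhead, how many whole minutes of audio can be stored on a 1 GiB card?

Uncompressed byte rate = 32,000 × 4 × 2 = 256,000 bytes/s.
Capacity = 1 × 1,073,741,824 = 1,073,741,824 bytes.
1,073,741,824 / 256,000 ≈ 4194.3 s → 69 minutes.

69 minutes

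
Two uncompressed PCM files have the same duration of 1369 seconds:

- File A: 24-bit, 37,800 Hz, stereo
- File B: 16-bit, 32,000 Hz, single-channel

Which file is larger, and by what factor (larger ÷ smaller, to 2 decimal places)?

File A, by a factor of 3.54

File A: 37,800 × 3 × 2 = 226,800 bytes/s.
File B: 32,000 × 2 × 1 = 64,000 bytes/s.
File A is larger; ratio = 310,489,200 / 87,616,000 = 3.54.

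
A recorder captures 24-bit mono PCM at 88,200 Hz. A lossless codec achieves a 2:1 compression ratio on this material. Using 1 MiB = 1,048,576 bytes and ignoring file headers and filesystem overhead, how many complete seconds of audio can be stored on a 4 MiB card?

31 seconds

Uncompressed byte rate = 88,200 × 3 × 1 = 264,600 bytes/s.
After 2:1 compression, effective rate ≈ 132300 bytes/s.
Capacity = 4 × 1,048,576 = 4,194,304 bytes.
4,194,304 / effective rate ≈ 31.7 s → 31 seconds.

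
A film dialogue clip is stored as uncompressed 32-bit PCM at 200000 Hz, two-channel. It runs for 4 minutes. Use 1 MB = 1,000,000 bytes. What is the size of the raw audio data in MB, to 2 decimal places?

384.00 MB

Duration = 4 minutes = 240 s.
Bytes = 200,000 samples/s × 240 s × 4 bytes/sample × 2 ch = 384,000,000 bytes.
384,000,000 / 1,000,000 = 384.00 MB.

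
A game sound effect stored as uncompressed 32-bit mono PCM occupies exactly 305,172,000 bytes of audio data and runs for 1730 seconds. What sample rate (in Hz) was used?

Bytes = sample_rate × seconds × bytes_per_sample × channels.
sample_rate = 305,172,000 / (1,730 × 4 × 1) = 305,172,000 / 6,920 = 44,100 Hz.

44,100 Hz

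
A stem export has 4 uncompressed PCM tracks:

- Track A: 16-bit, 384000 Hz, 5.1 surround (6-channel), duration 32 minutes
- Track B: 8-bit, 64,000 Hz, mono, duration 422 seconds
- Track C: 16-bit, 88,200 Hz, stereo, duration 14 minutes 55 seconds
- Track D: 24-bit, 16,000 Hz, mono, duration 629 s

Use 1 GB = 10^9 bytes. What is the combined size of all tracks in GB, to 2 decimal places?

9.22 GB

Track A: 32 minutes = 1,920 s; 384,000 × 1,920 × 2 × 6 = 8,847,360,000 bytes.
Track B: 64,000 × 422 × 1 × 1 = 27,008,000 bytes.
Track C: 14 minutes 55 seconds = 895 s; 88,200 × 895 × 2 × 2 = 315,756,000 bytes.
Track D: 16,000 × 629 × 3 × 1 = 30,192,000 bytes.
Total = 9,220,316,000 bytes = 9.22 GB.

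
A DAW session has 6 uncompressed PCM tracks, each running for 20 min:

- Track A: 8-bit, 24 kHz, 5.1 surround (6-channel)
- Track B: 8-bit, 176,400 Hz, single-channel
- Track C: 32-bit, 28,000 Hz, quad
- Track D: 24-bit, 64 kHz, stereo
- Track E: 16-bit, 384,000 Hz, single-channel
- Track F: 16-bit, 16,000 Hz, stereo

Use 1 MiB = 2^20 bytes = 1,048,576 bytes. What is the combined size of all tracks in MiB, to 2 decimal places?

20 min = 1,200 s.
Track A: 24,000 × 1,200 × 1 × 6 = 172,800,000 bytes.
Track B: 176,400 × 1,200 × 1 × 1 = 211,680,000 bytes.
Track C: 28,000 × 1,200 × 4 × 4 = 537,600,000 bytes.
Track D: 64,000 × 1,200 × 3 × 2 = 460,800,000 bytes.
Track E: 384,000 × 1,200 × 2 × 1 = 921,600,000 bytes.
Track F: 16,000 × 1,200 × 2 × 2 = 76,800,000 bytes.
Total = 2,381,280,000 bytes = 2270.97 MiB.

2270.97 MiB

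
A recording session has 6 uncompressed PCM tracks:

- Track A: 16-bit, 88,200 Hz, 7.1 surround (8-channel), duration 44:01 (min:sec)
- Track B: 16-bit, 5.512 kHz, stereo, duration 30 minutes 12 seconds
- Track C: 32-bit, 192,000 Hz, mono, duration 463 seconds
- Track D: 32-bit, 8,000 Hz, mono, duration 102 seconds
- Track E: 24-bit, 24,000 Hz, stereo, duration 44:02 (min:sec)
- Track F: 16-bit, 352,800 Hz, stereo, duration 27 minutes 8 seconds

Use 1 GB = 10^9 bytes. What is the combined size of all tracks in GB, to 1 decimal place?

6.8 GB

Track A: 44:01 (min:sec) = 2,641 s; 88,200 × 2,641 × 2 × 8 = 3,726,979,200 bytes.
Track B: 30 minutes 12 seconds = 1,812 s; 5,512 × 1,812 × 2 × 2 = 39,950,976 bytes.
Track C: 192,000 × 463 × 4 × 1 = 355,584,000 bytes.
Track D: 8,000 × 102 × 4 × 1 = 3,264,000 bytes.
Track E: 44:02 (min:sec) = 2,642 s; 24,000 × 2,642 × 3 × 2 = 380,448,000 bytes.
Track F: 27 minutes 8 seconds = 1,628 s; 352,800 × 1,628 × 2 × 2 = 2,297,433,600 bytes.
Total = 6,803,659,776 bytes = 6.8 GB.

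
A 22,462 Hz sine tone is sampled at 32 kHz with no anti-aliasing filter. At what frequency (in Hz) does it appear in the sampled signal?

Nyquist = 32,000/2 = 16,000 Hz; 22,462 Hz exceeds it.
Alias = |22,462 − 1×32,000| = |22,462 − 32,000| = 9,538 Hz.

9,538 Hz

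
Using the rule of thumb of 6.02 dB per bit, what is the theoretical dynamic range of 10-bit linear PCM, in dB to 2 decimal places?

60.20 dB

10 × 6.02 = 60.20 dB.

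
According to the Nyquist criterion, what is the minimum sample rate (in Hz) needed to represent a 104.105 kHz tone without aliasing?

208,210 Hz

Minimum sample rate = 2 × 104,105 Hz = 208,210 Hz.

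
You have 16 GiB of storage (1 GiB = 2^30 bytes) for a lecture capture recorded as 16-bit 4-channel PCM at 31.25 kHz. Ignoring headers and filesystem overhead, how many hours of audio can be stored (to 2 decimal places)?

19.09 hours

Uncompressed byte rate = 31,250 × 2 × 4 = 250,000 bytes/s.
Capacity = 16 × 1,073,741,824 = 17,179,869,184 bytes.
17,179,869,184 / 250,000 ≈ 68719.48 s → 19.09 hours.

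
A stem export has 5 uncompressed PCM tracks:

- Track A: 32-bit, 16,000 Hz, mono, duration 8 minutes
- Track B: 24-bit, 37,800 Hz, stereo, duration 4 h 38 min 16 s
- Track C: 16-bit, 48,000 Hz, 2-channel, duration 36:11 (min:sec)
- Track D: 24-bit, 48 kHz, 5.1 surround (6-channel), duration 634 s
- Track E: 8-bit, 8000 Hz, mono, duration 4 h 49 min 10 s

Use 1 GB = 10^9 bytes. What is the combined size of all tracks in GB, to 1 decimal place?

4.9 GB

Track A: 8 minutes = 480 s; 16,000 × 480 × 4 × 1 = 30,720,000 bytes.
Track B: 4 h 38 min 16 s = 16,696 s; 37,800 × 16,696 × 3 × 2 = 3,786,652,800 bytes.
Track C: 36:11 (min:sec) = 2,171 s; 48,000 × 2,171 × 2 × 2 = 416,832,000 bytes.
Track D: 48,000 × 634 × 3 × 6 = 547,776,000 bytes.
Track E: 4 h 49 min 10 s = 17,350 s; 8,000 × 17,350 × 1 × 1 = 138,800,000 bytes.
Total = 4,920,780,800 bytes = 4.9 GB.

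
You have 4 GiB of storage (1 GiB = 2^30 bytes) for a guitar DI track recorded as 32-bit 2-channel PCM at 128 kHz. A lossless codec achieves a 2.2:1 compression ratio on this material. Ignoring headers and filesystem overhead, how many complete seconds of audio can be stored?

9,227 seconds

Uncompressed byte rate = 128,000 × 4 × 2 = 1,024,000 bytes/s.
After 2.2:1 compression, effective rate ≈ 465454.55 bytes/s.
Capacity = 4 × 1,073,741,824 = 4,294,967,296 bytes.
4,294,967,296 / effective rate ≈ 9227.47 s → 9,227 seconds.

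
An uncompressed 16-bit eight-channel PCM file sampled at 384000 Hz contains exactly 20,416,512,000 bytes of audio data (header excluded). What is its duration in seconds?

3,323 seconds

Byte rate = 384,000 × 2 × 8 = 6,144,000 bytes/s.
Duration = 20,416,512,000 / 6,144,000 = 3,323 s.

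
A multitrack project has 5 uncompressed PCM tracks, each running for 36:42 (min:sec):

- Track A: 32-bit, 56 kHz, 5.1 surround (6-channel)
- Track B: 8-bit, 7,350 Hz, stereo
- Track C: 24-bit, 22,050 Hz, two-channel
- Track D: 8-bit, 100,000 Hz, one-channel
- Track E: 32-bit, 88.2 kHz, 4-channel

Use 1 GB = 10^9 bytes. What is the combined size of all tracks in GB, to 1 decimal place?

6.6 GB

36:42 (min:sec) = 2,202 s.
Track A: 56,000 × 2,202 × 4 × 6 = 2,959,488,000 bytes.
Track B: 7,350 × 2,202 × 1 × 2 = 32,369,400 bytes.
Track C: 22,050 × 2,202 × 3 × 2 = 291,324,600 bytes.
Track D: 100,000 × 2,202 × 1 × 1 = 220,200,000 bytes.
Track E: 88,200 × 2,202 × 4 × 4 = 3,107,462,400 bytes.
Total = 6,610,844,400 bytes = 6.6 GB.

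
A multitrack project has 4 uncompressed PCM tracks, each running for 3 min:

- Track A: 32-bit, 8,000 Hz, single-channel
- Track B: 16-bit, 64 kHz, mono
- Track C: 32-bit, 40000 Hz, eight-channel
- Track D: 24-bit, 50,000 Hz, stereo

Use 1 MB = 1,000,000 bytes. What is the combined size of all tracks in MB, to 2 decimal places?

3 min = 180 s.
Track A: 8,000 × 180 × 4 × 1 = 5,760,000 bytes.
Track B: 64,000 × 180 × 2 × 1 = 23,040,000 bytes.
Track C: 40,000 × 180 × 4 × 8 = 230,400,000 bytes.
Track D: 50,000 × 180 × 3 × 2 = 54,000,000 bytes.
Total = 313,200,000 bytes = 313.20 MB.

313.20 MB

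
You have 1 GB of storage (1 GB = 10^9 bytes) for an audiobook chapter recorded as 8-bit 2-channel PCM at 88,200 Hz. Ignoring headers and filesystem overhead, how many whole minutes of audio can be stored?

Uncompressed byte rate = 88,200 × 1 × 2 = 176,400 bytes/s.
Capacity = 1 × 1,000,000,000 = 1,000,000,000 bytes.
1,000,000,000 / 176,400 ≈ 5668.93 s → 94 minutes.

94 minutes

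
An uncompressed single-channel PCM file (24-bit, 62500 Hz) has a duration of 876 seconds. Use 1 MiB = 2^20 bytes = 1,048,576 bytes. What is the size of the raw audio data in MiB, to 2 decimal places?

Bytes = 62,500 samples/s × 876 s × 3 bytes/sample × 1 ch = 164,250,000 bytes.
164,250,000 / 1,048,576 = 156.64 MiB.

156.64 MiB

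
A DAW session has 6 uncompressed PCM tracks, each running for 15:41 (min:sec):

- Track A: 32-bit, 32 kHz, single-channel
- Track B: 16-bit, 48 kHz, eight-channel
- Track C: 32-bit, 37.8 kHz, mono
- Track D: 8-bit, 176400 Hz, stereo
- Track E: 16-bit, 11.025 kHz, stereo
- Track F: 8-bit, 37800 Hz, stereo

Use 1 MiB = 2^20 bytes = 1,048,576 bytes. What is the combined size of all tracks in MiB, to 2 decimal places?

1363.79 MiB

15:41 (min:sec) = 941 s.
Track A: 32,000 × 941 × 4 × 1 = 120,448,000 bytes.
Track B: 48,000 × 941 × 2 × 8 = 722,688,000 bytes.
Track C: 37,800 × 941 × 4 × 1 = 142,279,200 bytes.
Track D: 176,400 × 941 × 1 × 2 = 331,984,800 bytes.
Track E: 11,025 × 941 × 2 × 2 = 41,498,100 bytes.
Track F: 37,800 × 941 × 1 × 2 = 71,139,600 bytes.
Total = 1,430,037,700 bytes = 1363.79 MiB.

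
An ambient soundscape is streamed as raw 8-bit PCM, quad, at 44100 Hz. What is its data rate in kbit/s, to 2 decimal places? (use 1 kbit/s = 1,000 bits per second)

1411.20 kbit/s

Bit rate = 44,100 × 8 × 4 = 1,411,200 bits/s.
= 1411.20 kbit/s.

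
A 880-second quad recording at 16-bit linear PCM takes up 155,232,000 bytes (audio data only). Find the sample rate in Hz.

Bytes = sample_rate × seconds × bytes_per_sample × channels.
sample_rate = 155,232,000 / (880 × 2 × 4) = 155,232,000 / 7,040 = 22,050 Hz.

22,050 Hz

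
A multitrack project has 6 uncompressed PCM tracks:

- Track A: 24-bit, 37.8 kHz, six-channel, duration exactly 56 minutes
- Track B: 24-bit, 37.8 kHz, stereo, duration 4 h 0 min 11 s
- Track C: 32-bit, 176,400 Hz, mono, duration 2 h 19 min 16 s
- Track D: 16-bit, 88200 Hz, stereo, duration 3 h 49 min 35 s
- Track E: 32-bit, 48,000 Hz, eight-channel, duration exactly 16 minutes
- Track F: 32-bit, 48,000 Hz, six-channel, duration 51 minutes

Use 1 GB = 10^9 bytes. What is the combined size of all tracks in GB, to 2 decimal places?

Track A: exactly 56 minutes = 3,360 s; 37,800 × 3,360 × 3 × 6 = 2,286,144,000 bytes.
Track B: 4 h 0 min 11 s = 14,411 s; 37,800 × 14,411 × 3 × 2 = 3,268,414,800 bytes.
Track C: 2 h 19 min 16 s = 8,356 s; 176,400 × 8,356 × 4 × 1 = 5,895,993,600 bytes.
Track D: 3 h 49 min 35 s = 13,775 s; 88,200 × 13,775 × 2 × 2 = 4,859,820,000 bytes.
Track E: exactly 16 minutes = 960 s; 48,000 × 960 × 4 × 8 = 1,474,560,000 bytes.
Track F: 51 minutes = 3,060 s; 48,000 × 3,060 × 4 × 6 = 3,525,120,000 bytes.
Total = 21,310,052,400 bytes = 21.31 GB.

21.31 GB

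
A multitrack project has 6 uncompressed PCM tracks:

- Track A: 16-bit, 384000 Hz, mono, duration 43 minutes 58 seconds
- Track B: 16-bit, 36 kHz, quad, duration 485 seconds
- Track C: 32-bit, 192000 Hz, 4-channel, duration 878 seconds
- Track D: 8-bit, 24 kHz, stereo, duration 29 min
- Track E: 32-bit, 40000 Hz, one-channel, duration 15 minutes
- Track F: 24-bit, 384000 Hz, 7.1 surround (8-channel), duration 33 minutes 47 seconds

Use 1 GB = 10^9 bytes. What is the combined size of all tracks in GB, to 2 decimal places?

23.77 GB

Track A: 43 minutes 58 seconds = 2,638 s; 384,000 × 2,638 × 2 × 1 = 2,025,984,000 bytes.
Track B: 36,000 × 485 × 2 × 4 = 139,680,000 bytes.
Track C: 192,000 × 878 × 4 × 4 = 2,697,216,000 bytes.
Track D: 29 min = 1,740 s; 24,000 × 1,740 × 1 × 2 = 83,520,000 bytes.
Track E: 15 minutes = 900 s; 40,000 × 900 × 4 × 1 = 144,000,000 bytes.
Track F: 33 minutes 47 seconds = 2,027 s; 384,000 × 2,027 × 3 × 8 = 18,680,832,000 bytes.
Total = 23,771,232,000 bytes = 23.77 GB.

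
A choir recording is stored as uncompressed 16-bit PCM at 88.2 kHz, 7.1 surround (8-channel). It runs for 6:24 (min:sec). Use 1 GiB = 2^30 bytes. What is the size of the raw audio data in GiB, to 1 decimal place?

0.5 GiB

Duration = 6:24 (min:sec) = 384 s.
Bytes = 88,200 samples/s × 384 s × 2 bytes/sample × 8 ch = 541,900,800 bytes.
541,900,800 / 1,073,741,824 = 0.5 GiB.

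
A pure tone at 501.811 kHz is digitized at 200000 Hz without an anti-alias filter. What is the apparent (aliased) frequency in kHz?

98.189 kHz

Nyquist = 200,000/2 = 100,000 Hz; 501,811 Hz exceeds it.
Alias = |501,811 − 3×200,000| = |501,811 − 600,000| = 98,189 Hz = 98.189 kHz.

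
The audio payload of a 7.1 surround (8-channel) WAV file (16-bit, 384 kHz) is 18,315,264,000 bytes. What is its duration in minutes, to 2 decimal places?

49.68 minutes

Byte rate = 384,000 × 2 × 8 = 6,144,000 bytes/s.
Duration = 18,315,264,000 / 6,144,000 = 2,981 s.
2,981 s / 60 = 49.68 minutes.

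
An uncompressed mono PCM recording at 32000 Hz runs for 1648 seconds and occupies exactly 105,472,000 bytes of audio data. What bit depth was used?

16 bits

Bytes per sample = 105,472,000 / (32,000 × 1,648 × 1) = 105,472,000 / 52,736,000 = 2.
Bit depth = 2 × 8 = 16 bits.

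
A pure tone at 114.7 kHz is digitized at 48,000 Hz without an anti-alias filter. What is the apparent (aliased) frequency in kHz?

18.7 kHz

Nyquist = 48,000/2 = 24,000 Hz; 114,700 Hz exceeds it.
Alias = |114,700 − 2×48,000| = |114,700 − 96,000| = 18,700 Hz = 18.7 kHz.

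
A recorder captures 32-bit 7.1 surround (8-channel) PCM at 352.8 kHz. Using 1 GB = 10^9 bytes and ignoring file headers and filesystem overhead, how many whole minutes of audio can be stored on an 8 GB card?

11 minutes

Uncompressed byte rate = 352,800 × 4 × 8 = 11,289,600 bytes/s.
Capacity = 8 × 1,000,000,000 = 8,000,000,000 bytes.
8,000,000,000 / 11,289,600 ≈ 708.62 s → 11 minutes.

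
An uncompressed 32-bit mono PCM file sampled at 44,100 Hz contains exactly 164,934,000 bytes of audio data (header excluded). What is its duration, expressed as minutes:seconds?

15:35

Byte rate = 44,100 × 4 × 1 = 176,400 bytes/s.
Duration = 164,934,000 / 176,400 = 935 s.
935 s = 15:35.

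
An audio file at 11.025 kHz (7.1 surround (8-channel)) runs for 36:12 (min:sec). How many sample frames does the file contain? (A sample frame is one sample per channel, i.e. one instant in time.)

36:12 (min:sec) = 2,172 s.
11,025 samples/s × 2,172 s = 23,946,300 frames.

23,946,300 sample frames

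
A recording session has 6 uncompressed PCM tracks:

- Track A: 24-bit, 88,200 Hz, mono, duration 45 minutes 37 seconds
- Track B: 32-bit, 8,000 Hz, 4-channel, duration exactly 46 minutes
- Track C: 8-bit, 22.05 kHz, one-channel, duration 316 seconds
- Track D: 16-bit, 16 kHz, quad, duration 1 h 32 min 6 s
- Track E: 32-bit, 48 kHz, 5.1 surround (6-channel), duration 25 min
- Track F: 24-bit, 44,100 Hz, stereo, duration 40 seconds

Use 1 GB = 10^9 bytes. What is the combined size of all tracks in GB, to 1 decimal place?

Track A: 45 minutes 37 seconds = 2,737 s; 88,200 × 2,737 × 3 × 1 = 724,210,200 bytes.
Track B: exactly 46 minutes = 2,760 s; 8,000 × 2,760 × 4 × 4 = 353,280,000 bytes.
Track C: 22,050 × 316 × 1 × 1 = 6,967,800 bytes.
Track D: 1 h 32 min 6 s = 5,526 s; 16,000 × 5,526 × 2 × 4 = 707,328,000 bytes.
Track E: 25 min = 1,500 s; 48,000 × 1,500 × 4 × 6 = 1,728,000,000 bytes.
Track F: 44,100 × 40 × 3 × 2 = 10,584,000 bytes.
Total = 3,530,370,000 bytes = 3.5 GB.

3.5 GB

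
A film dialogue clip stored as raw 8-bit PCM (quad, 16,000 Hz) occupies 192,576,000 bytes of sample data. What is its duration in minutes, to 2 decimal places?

Byte rate = 16,000 × 1 × 4 = 64,000 bytes/s.
Duration = 192,576,000 / 64,000 = 3,009 s.
3,009 s / 60 = 50.15 minutes.

50.15 minutes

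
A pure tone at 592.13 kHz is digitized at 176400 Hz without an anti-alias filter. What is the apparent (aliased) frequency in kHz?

62.93 kHz

Nyquist = 176,400/2 = 88,200 Hz; 592,130 Hz exceeds it.
Alias = |592,130 − 3×176,400| = |592,130 − 529,200| = 62,930 Hz = 62.93 kHz.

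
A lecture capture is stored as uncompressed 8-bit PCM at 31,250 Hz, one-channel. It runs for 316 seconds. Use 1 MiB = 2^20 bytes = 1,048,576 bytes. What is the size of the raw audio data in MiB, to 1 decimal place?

Bytes = 31,250 samples/s × 316 s × 1 bytes/sample × 1 ch = 9,875,000 bytes.
9,875,000 / 1,048,576 = 9.4 MiB.

9.4 MiB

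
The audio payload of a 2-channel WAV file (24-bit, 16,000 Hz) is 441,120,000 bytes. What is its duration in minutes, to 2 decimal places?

76.58 minutes

Byte rate = 16,000 × 3 × 2 = 96,000 bytes/s.
Duration = 441,120,000 / 96,000 = 4,595 s.
4,595 s / 60 = 76.58 minutes.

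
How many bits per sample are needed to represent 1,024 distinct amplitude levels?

10 bits

log2(1,024) = 10.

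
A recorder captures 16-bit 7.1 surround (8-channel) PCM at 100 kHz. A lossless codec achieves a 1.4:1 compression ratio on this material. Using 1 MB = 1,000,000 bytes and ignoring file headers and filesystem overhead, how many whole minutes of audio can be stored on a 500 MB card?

7 minutes

Uncompressed byte rate = 100,000 × 2 × 8 = 1,600,000 bytes/s.
After 1.4:1 compression, effective rate ≈ 1142857.14 bytes/s.
Capacity = 500 × 1,000,000 = 500,000,000 bytes.
500,000,000 / effective rate ≈ 437.5 s → 7 minutes.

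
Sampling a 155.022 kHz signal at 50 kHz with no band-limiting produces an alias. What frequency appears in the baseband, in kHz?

Nyquist = 50,000/2 = 25,000 Hz; 155,022 Hz exceeds it.
Alias = |155,022 − 3×50,000| = |155,022 − 150,000| = 5,022 Hz = 5.022 kHz.

5.022 kHz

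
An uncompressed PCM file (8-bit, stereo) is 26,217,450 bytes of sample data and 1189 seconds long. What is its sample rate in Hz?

11,025 Hz

Bytes = sample_rate × seconds × bytes_per_sample × channels.
sample_rate = 26,217,450 / (1,189 × 1 × 2) = 26,217,450 / 2,378 = 11,025 Hz.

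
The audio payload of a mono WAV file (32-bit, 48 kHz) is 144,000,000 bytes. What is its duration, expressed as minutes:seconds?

Byte rate = 48,000 × 4 × 1 = 192,000 bytes/s.
Duration = 144,000,000 / 192,000 = 750 s.
750 s = 12:30.

12:30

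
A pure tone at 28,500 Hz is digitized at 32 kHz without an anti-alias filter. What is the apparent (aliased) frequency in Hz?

Nyquist = 32,000/2 = 16,000 Hz; 28,500 Hz exceeds it.
Alias = |28,500 − 1×32,000| = |28,500 − 32,000| = 3,500 Hz.

3,500 Hz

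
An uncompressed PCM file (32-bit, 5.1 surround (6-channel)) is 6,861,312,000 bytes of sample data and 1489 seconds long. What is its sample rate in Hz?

Bytes = sample_rate × seconds × bytes_per_sample × channels.
sample_rate = 6,861,312,000 / (1,489 × 4 × 6) = 6,861,312,000 / 35,736 = 192,000 Hz.

192,000 Hz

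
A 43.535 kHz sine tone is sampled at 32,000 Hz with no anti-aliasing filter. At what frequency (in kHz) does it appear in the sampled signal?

11.535 kHz

Nyquist = 32,000/2 = 16,000 Hz; 43,535 Hz exceeds it.
Alias = |43,535 − 1×32,000| = |43,535 − 32,000| = 11,535 Hz = 11.535 kHz.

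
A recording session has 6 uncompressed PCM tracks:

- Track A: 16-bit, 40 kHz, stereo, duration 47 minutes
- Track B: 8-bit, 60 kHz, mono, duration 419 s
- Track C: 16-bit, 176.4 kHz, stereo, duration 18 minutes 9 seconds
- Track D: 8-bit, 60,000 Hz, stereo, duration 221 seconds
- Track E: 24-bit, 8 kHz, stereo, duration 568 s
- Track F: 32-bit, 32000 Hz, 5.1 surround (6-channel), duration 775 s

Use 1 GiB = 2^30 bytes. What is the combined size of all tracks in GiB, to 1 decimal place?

Track A: 47 minutes = 2,820 s; 40,000 × 2,820 × 2 × 2 = 451,200,000 bytes.
Track B: 60,000 × 419 × 1 × 1 = 25,140,000 bytes.
Track C: 18 minutes 9 seconds = 1,089 s; 176,400 × 1,089 × 2 × 2 = 768,398,400 bytes.
Track D: 60,000 × 221 × 1 × 2 = 26,520,000 bytes.
Track E: 8,000 × 568 × 3 × 2 = 27,264,000 bytes.
Track F: 32,000 × 775 × 4 × 6 = 595,200,000 bytes.
Total = 1,893,722,400 bytes = 1.8 GiB.

1.8 GiB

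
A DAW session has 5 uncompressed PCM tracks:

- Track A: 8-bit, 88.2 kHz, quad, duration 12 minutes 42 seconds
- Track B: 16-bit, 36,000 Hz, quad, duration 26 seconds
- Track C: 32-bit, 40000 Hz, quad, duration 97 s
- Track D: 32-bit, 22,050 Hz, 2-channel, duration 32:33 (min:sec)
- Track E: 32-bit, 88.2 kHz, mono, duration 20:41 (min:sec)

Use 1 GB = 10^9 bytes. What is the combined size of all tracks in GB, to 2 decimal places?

1.12 GB

Track A: 12 minutes 42 seconds = 762 s; 88,200 × 762 × 1 × 4 = 268,833,600 bytes.
Track B: 36,000 × 26 × 2 × 4 = 7,488,000 bytes.
Track C: 40,000 × 97 × 4 × 4 = 62,080,000 bytes.
Track D: 32:33 (min:sec) = 1,953 s; 22,050 × 1,953 × 4 × 2 = 344,509,200 bytes.
Track E: 20:41 (min:sec) = 1,241 s; 88,200 × 1,241 × 4 × 1 = 437,824,800 bytes.
Total = 1,120,735,600 bytes = 1.12 GB.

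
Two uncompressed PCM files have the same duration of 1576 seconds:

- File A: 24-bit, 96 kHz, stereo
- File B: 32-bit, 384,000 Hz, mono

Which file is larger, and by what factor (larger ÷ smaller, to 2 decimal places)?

File B, by a factor of 2.67

File A: 96,000 × 3 × 2 = 576,000 bytes/s.
File B: 384,000 × 4 × 1 = 1,536,000 bytes/s.
File B is larger; ratio = 2,420,736,000 / 907,776,000 = 2.67.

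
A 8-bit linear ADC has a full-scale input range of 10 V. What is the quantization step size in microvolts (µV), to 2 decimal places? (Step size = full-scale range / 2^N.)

39062.50 µV

10 V / 2^8 = 10 / 256 V = 39062.50 µV.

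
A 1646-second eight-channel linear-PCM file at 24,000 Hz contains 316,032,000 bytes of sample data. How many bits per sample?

8 bits

Bytes per sample = 316,032,000 / (24,000 × 1,646 × 8) = 316,032,000 / 316,032,000 = 1.
Bit depth = 1 × 8 = 8 bits.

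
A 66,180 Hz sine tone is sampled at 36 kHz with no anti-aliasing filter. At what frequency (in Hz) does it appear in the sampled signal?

Nyquist = 36,000/2 = 18,000 Hz; 66,180 Hz exceeds it.
Alias = |66,180 − 2×36,000| = |66,180 − 72,000| = 5,820 Hz.

5,820 Hz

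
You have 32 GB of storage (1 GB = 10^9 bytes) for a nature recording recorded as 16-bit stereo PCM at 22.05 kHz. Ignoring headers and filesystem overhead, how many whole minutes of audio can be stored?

Uncompressed byte rate = 22,050 × 2 × 2 = 88,200 bytes/s.
Capacity = 32 × 1,000,000,000 = 32,000,000,000 bytes.
32,000,000,000 / 88,200 ≈ 362811.79 s → 6,046 minutes.

6,046 minutes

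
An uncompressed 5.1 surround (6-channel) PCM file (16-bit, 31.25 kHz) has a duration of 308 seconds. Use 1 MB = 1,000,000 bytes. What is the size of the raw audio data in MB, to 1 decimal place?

115.5 MB

Bytes = 31,250 samples/s × 308 s × 2 bytes/sample × 6 ch = 115,500,000 bytes.
115,500,000 / 1,000,000 = 115.5 MB.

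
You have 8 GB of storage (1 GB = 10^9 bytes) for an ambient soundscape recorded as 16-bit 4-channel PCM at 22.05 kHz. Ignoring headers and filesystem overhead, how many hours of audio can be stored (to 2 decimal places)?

12.60 hours

Uncompressed byte rate = 22,050 × 2 × 4 = 176,400 bytes/s.
Capacity = 8 × 1,000,000,000 = 8,000,000,000 bytes.
8,000,000,000 / 176,400 ≈ 45351.47 s → 12.60 hours.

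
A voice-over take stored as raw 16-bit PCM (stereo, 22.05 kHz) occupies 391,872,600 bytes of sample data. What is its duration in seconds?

Byte rate = 22,050 × 2 × 2 = 88,200 bytes/s.
Duration = 391,872,600 / 88,200 = 4,443 s.

4,443 seconds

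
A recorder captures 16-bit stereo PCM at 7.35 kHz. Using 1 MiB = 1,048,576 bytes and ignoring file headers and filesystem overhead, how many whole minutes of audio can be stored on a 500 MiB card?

Uncompressed byte rate = 7,350 × 2 × 2 = 29,400 bytes/s.
Capacity = 500 × 1,048,576 = 524,288,000 bytes.
524,288,000 / 29,400 ≈ 17832.93 s → 297 minutes.

297 minutes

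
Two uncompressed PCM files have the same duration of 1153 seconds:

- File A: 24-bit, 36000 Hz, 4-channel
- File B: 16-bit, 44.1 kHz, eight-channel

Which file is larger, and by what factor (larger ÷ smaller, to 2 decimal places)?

File B, by a factor of 1.63

File A: 36,000 × 3 × 4 = 432,000 bytes/s.
File B: 44,100 × 2 × 8 = 705,600 bytes/s.
File B is larger; ratio = 813,556,800 / 498,096,000 = 1.63.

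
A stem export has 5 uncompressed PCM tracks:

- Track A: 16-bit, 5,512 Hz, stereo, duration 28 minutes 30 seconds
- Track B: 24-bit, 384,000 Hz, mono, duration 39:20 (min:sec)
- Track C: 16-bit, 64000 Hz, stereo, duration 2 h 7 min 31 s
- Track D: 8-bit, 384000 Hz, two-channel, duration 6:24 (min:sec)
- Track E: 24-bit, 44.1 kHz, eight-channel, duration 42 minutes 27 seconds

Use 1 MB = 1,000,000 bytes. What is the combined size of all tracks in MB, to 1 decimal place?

7705.7 MB

Track A: 28 minutes 30 seconds = 1,710 s; 5,512 × 1,710 × 2 × 2 = 37,702,080 bytes.
Track B: 39:20 (min:sec) = 2,360 s; 384,000 × 2,360 × 3 × 1 = 2,718,720,000 bytes.
Track C: 2 h 7 min 31 s = 7,651 s; 64,000 × 7,651 × 2 × 2 = 1,958,656,000 bytes.
Track D: 6:24 (min:sec) = 384 s; 384,000 × 384 × 1 × 2 = 294,912,000 bytes.
Track E: 42 minutes 27 seconds = 2,547 s; 44,100 × 2,547 × 3 × 8 = 2,695,744,800 bytes.
Total = 7,705,734,880 bytes = 7705.7 MB.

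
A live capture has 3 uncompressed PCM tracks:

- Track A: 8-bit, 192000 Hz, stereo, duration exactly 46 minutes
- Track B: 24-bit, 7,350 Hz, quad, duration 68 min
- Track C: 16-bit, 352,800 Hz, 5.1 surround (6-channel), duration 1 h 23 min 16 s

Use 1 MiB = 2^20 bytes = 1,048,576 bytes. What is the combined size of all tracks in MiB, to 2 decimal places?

21525.16 MiB

Track A: exactly 46 minutes = 2,760 s; 192,000 × 2,760 × 1 × 2 = 1,059,840,000 bytes.
Track B: 68 min = 4,080 s; 7,350 × 4,080 × 3 × 4 = 359,856,000 bytes.
Track C: 1 h 23 min 16 s = 4,996 s; 352,800 × 4,996 × 2 × 6 = 21,151,065,600 bytes.
Total = 22,570,761,600 bytes = 21525.16 MiB.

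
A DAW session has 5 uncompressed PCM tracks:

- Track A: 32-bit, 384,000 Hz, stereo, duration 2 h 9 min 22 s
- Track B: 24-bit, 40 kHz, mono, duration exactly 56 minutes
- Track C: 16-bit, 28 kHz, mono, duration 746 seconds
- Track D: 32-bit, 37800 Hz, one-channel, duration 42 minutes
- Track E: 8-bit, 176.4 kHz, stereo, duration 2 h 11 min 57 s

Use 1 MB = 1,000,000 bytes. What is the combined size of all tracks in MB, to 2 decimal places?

Track A: 2 h 9 min 22 s = 7,762 s; 384,000 × 7,762 × 4 × 2 = 23,844,864,000 bytes.
Track B: exactly 56 minutes = 3,360 s; 40,000 × 3,360 × 3 × 1 = 403,200,000 bytes.
Track C: 28,000 × 746 × 2 × 1 = 41,776,000 bytes.
Track D: 42 minutes = 2,520 s; 37,800 × 2,520 × 4 × 1 = 381,024,000 bytes.
Track E: 2 h 11 min 57 s = 7,917 s; 176,400 × 7,917 × 1 × 2 = 2,793,117,600 bytes.
Total = 27,463,981,600 bytes = 27463.98 MB.

27463.98 MB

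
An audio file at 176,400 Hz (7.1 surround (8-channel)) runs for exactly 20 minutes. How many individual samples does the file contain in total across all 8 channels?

exactly 20 minutes = 1,200 s.
176,400 × 1,200 s × 8 ch = 1,693,440,000 samples.

1,693,440,000 samples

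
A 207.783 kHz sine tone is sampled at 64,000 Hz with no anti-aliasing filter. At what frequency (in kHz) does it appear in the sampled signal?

Nyquist = 64,000/2 = 32,000 Hz; 207,783 Hz exceeds it.
Alias = |207,783 − 3×64,000| = |207,783 − 192,000| = 15,783 Hz = 15.783 kHz.

15.783 kHz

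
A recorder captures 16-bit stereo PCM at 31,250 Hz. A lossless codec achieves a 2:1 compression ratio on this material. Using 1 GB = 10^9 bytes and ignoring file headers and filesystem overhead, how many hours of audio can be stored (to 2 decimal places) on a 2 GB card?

Uncompressed byte rate = 31,250 × 2 × 2 = 125,000 bytes/s.
After 2:1 compression, effective rate ≈ 62500 bytes/s.
Capacity = 2 × 1,000,000,000 = 2,000,000,000 bytes.
2,000,000,000 / effective rate ≈ 32000 s → 8.89 hours.

8.89 hours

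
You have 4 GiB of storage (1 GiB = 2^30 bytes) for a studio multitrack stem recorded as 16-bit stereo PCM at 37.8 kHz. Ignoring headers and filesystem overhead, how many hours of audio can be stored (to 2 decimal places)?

7.89 hours

Uncompressed byte rate = 37,800 × 2 × 2 = 151,200 bytes/s.
Capacity = 4 × 1,073,741,824 = 4,294,967,296 bytes.
4,294,967,296 / 151,200 ≈ 28405.87 s → 7.89 hours.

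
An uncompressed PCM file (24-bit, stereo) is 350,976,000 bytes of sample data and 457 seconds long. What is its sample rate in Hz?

128,000 Hz

Bytes = sample_rate × seconds × bytes_per_sample × channels.
sample_rate = 350,976,000 / (457 × 3 × 2) = 350,976,000 / 2,742 = 128,000 Hz.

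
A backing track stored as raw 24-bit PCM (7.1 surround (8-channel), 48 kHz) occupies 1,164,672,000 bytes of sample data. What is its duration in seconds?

1,011 seconds

Byte rate = 48,000 × 3 × 8 = 1,152,000 bytes/s.
Duration = 1,164,672,000 / 1,152,000 = 1,011 s.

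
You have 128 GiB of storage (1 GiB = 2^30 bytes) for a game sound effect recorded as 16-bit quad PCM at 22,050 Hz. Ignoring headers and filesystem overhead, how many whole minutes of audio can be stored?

Uncompressed byte rate = 22,050 × 2 × 4 = 176,400 bytes/s.
Capacity = 128 × 1,073,741,824 = 137,438,953,472 bytes.
137,438,953,472 / 176,400 ≈ 779132.39 s → 12,985 minutes.

12,985 minutes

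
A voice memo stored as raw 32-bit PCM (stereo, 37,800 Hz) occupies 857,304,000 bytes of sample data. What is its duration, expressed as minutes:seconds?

47:15

Byte rate = 37,800 × 4 × 2 = 302,400 bytes/s.
Duration = 857,304,000 / 302,400 = 2,835 s.
2,835 s = 47:15.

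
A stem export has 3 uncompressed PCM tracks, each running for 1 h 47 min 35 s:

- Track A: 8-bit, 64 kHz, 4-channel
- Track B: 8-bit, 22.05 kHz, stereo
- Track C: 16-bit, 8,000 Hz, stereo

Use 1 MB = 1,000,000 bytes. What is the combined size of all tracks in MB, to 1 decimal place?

1 h 47 min 35 s = 6,455 s.
Track A: 64,000 × 6,455 × 1 × 4 = 1,652,480,000 bytes.
Track B: 22,050 × 6,455 × 1 × 2 = 284,665,500 bytes.
Track C: 8,000 × 6,455 × 2 × 2 = 206,560,000 bytes.
Total = 2,143,705,500 bytes = 2143.7 MB.

2143.7 MB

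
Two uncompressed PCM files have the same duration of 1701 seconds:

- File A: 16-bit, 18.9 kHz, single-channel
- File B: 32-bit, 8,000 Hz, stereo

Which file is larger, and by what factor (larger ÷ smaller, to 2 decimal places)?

File B, by a factor of 1.69

File A: 18,900 × 2 × 1 = 37,800 bytes/s.
File B: 8,000 × 4 × 2 = 64,000 bytes/s.
File B is larger; ratio = 108,864,000 / 64,297,800 = 1.69.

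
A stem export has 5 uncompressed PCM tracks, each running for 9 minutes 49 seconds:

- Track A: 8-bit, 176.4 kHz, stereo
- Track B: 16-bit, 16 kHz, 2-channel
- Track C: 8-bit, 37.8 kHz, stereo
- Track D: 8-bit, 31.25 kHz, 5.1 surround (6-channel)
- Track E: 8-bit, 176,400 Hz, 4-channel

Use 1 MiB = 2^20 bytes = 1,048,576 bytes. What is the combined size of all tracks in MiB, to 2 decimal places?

778.25 MiB

9 minutes 49 seconds = 589 s.
Track A: 176,400 × 589 × 1 × 2 = 207,799,200 bytes.
Track B: 16,000 × 589 × 2 × 2 = 37,696,000 bytes.
Track C: 37,800 × 589 × 1 × 2 = 44,528,400 bytes.
Track D: 31,250 × 589 × 1 × 6 = 110,437,500 bytes.
Track E: 176,400 × 589 × 1 × 4 = 415,598,400 bytes.
Total = 816,059,500 bytes = 778.25 MiB.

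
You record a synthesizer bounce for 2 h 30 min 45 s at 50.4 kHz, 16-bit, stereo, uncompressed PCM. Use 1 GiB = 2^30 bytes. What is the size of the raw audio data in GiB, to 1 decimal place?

1.7 GiB

Duration = 2 h 30 min 45 s = 9,045 s.
Bytes = 50,400 samples/s × 9,045 s × 2 bytes/sample × 2 ch = 1,823,472,000 bytes.
1,823,472,000 / 1,073,741,824 = 1.7 GiB.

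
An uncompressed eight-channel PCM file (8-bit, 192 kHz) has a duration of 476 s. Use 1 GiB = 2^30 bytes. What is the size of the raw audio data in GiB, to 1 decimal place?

0.7 GiB

Bytes = 192,000 samples/s × 476 s × 1 bytes/sample × 8 ch = 731,136,000 bytes.
731,136,000 / 1,073,741,824 = 0.7 GiB.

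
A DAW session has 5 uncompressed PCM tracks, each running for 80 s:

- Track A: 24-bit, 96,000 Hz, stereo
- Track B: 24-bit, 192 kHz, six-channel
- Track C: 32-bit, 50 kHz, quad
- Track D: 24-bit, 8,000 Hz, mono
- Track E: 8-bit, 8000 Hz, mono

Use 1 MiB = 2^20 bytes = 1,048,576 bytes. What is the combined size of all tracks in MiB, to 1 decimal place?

Track A: 96,000 × 80 × 3 × 2 = 46,080,000 bytes.
Track B: 192,000 × 80 × 3 × 6 = 276,480,000 bytes.
Track C: 50,000 × 80 × 4 × 4 = 64,000,000 bytes.
Track D: 8,000 × 80 × 3 × 1 = 1,920,000 bytes.
Track E: 8,000 × 80 × 1 × 1 = 640,000 bytes.
Total = 389,120,000 bytes = 371.1 MiB.

371.1 MiB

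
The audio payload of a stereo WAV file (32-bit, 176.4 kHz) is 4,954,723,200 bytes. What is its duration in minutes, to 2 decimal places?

58.52 minutes

Byte rate = 176,400 × 4 × 2 = 1,411,200 bytes/s.
Duration = 4,954,723,200 / 1,411,200 = 3,511 s.
3,511 s / 60 = 58.52 minutes.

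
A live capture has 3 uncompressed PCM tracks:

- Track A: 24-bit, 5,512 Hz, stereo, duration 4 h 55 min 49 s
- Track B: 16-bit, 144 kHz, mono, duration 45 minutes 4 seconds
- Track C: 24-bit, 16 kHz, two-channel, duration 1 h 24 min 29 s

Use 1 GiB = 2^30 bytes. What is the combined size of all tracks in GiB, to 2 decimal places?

1.73 GiB

Track A: 4 h 55 min 49 s = 17,749 s; 5,512 × 17,749 × 3 × 2 = 586,994,928 bytes.
Track B: 45 minutes 4 seconds = 2,704 s; 144,000 × 2,704 × 2 × 1 = 778,752,000 bytes.
Track C: 1 h 24 min 29 s = 5,069 s; 16,000 × 5,069 × 3 × 2 = 486,624,000 bytes.
Total = 1,852,370,928 bytes = 1.73 GiB.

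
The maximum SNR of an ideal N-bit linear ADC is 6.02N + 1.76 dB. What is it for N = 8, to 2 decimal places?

6.02 × 8 + 1.76 = 49.92 dB.

49.92 dB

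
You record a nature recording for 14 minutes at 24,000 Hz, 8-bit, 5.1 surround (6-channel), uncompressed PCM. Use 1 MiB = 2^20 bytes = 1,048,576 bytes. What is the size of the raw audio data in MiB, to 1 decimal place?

115.4 MiB

Duration = 14 minutes = 840 s.
Bytes = 24,000 samples/s × 840 s × 1 bytes/sample × 6 ch = 120,960,000 bytes.
120,960,000 / 1,048,576 = 115.4 MiB.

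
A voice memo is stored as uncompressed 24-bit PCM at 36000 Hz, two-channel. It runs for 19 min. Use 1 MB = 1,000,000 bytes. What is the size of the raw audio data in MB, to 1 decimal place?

246.2 MB

Duration = 19 min = 1,140 s.
Bytes = 36,000 samples/s × 1,140 s × 3 bytes/sample × 2 ch = 246,240,000 bytes.
246,240,000 / 1,000,000 = 246.2 MB.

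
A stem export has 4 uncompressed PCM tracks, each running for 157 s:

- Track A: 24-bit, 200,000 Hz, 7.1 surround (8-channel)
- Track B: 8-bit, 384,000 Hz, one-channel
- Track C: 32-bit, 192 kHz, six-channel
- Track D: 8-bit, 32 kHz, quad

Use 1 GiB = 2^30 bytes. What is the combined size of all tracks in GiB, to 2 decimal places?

1.45 GiB

Track A: 200,000 × 157 × 3 × 8 = 753,600,000 bytes.
Track B: 384,000 × 157 × 1 × 1 = 60,288,000 bytes.
Track C: 192,000 × 157 × 4 × 6 = 723,456,000 bytes.
Track D: 32,000 × 157 × 1 × 4 = 20,096,000 bytes.
Total = 1,557,440,000 bytes = 1.45 GiB.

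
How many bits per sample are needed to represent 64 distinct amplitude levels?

log2(64) = 6.

6 bits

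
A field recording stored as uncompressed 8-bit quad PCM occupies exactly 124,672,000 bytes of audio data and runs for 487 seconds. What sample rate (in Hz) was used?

64,000 Hz

Bytes = sample_rate × seconds × bytes_per_sample × channels.
sample_rate = 124,672,000 / (487 × 1 × 4) = 124,672,000 / 1,948 = 64,000 Hz.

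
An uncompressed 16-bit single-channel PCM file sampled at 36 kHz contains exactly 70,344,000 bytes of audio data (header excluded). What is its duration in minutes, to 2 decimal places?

16.28 minutes

Byte rate = 36,000 × 2 × 1 = 72,000 bytes/s.
Duration = 70,344,000 / 72,000 = 977 s.
977 s / 60 = 16.28 minutes.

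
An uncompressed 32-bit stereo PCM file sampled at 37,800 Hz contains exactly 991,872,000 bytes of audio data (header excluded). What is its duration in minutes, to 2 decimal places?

54.67 minutes

Byte rate = 37,800 × 4 × 2 = 302,400 bytes/s.
Duration = 991,872,000 / 302,400 = 3,280 s.
3,280 s / 60 = 54.67 minutes.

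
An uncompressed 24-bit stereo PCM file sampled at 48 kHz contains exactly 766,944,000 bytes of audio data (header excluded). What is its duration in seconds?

2,663 seconds

Byte rate = 48,000 × 3 × 2 = 288,000 bytes/s.
Duration = 766,944,000 / 288,000 = 2,663 s.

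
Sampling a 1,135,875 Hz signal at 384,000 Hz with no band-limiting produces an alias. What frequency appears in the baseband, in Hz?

Nyquist = 384,000/2 = 192,000 Hz; 1,135,875 Hz exceeds it.
Alias = |1,135,875 − 3×384,000| = |1,135,875 − 1,152,000| = 16,125 Hz.

16,125 Hz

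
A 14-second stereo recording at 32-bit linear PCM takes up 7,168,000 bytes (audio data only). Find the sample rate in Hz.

64,000 Hz

Bytes = sample_rate × seconds × bytes_per_sample × channels.
sample_rate = 7,168,000 / (14 × 4 × 2) = 7,168,000 / 112 = 64,000 Hz.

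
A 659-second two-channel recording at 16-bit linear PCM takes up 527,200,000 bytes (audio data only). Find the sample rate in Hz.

200,000 Hz

Bytes = sample_rate × seconds × bytes_per_sample × channels.
sample_rate = 527,200,000 / (659 × 2 × 2) = 527,200,000 / 2,636 = 200,000 Hz.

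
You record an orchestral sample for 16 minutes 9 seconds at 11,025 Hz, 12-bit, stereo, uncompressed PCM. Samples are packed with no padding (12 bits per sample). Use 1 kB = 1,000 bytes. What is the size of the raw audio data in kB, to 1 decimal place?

Duration = 16 minutes 9 seconds = 969 s.
Bits = 11,025 × 969 × 12 × 2 = 256,397,400 bits = 32,049,675 bytes.
32,049,675 / 1,000 = 32049.7 kB.

32049.7 kB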